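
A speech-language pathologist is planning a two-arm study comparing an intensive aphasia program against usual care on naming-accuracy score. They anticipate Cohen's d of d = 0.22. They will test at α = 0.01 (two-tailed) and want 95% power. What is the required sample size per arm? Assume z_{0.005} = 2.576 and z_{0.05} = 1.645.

n = 737 per group

For two independent groups with equal n: n = 2·((z_{α/2} + z_β) / d)².
z_{α/2} + z_β = 2.576 + 1.645 = 4.221.
n = 2 × (4.221 / 0.22)² = 2 × 19.186² = 2 × 368.12 = 736.2.
Round up to the next whole participant.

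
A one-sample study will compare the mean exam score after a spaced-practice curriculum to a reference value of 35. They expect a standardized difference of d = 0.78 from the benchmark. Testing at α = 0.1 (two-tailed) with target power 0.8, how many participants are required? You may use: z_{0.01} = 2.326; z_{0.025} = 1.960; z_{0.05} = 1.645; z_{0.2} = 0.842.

For a one-sample test: n = ((z_{α/2} + z_β) / d)².
z_{α/2} + z_β = 1.645 + 0.842 = 2.487.
n = (2.487 / 0.78)² = 3.188² = 10.17.
Round up.

n = 11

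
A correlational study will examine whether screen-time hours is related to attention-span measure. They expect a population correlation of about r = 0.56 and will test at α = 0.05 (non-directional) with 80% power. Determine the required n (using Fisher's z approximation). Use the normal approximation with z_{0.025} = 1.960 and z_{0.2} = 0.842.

Fisher's z: C = ½·ln((1+r)/(1−r)) = ½·ln(3.5455) = 0.6328.
n = ((z_{α/2} + z_β)/C)² + 3.
(1.960 + 0.842) / 0.6328 = 2.802 / 0.6328 = 4.428.
n = 4.428² + 3 = 19.61 + 3 = 22.6.
Round up.

n = 23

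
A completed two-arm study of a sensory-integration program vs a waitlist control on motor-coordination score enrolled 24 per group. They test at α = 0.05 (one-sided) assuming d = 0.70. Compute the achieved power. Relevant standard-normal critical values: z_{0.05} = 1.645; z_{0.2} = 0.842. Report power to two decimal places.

power ≈ 0.78

For two equal groups, power = Φ(d·√(n/2) − z_{α}).
d·√(n/2) = 0.70 × √(24/2) = 0.70 × 3.464 = 2.425.
z_β = 2.425 − 1.645 = 0.780.
Power = Φ(0.780) = 0.782.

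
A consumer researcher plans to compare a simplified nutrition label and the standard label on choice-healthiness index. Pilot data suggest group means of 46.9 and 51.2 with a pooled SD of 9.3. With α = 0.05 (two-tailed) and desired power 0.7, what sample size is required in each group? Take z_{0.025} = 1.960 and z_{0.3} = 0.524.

Cohen's d = |M₁ − M₂| / SD_pooled = |46.9 − 51.2| / 9.3 = 4.3 / 9.3 = 0.462.
For two independent groups with equal n: n = 2·((z_{α/2} + z_β) / d)².
z_{α/2} + z_β = 1.960 + 0.524 = 2.484.
n = 2 × (2.484 / 0.462)² = 2 × 5.377² = 2 × 28.91 = 57.8.
Round up to the next whole participant.

n = 58 per group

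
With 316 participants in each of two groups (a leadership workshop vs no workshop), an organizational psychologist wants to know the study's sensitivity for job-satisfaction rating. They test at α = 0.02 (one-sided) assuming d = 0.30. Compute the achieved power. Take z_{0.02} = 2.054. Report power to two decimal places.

For two equal groups, power = Φ(d·√(n/2) − z_{α}).
d·√(n/2) = 0.30 × √(316/2) = 0.30 × 12.570 = 3.771.
z_β = 3.771 − 2.054 = 1.717.
Power = Φ(1.717) = 0.957.

power ≈ 0.96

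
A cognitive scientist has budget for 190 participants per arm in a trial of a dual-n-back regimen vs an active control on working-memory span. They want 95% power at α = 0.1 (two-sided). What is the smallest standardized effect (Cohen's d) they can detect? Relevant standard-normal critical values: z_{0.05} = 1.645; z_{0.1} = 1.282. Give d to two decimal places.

d_min ≈ 0.34

For two independent groups of n = 190 each: d_min = (z_{α/2} + z_β)·√(2/n).
z-sum = 1.645 + 1.645 = 3.290.
d_min = 3.290 × √(2/190) = 3.290 × 0.1026 = 0.338.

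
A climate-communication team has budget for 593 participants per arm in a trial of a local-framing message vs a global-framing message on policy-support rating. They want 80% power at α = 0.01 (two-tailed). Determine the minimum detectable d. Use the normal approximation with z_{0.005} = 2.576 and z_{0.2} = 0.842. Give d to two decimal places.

d_min ≈ 0.20

For two independent groups of n = 593 each: d_min = (z_{α/2} + z_β)·√(2/n).
z-sum = 2.576 + 0.842 = 3.418.
d_min = 3.418 × √(2/593) = 3.418 × 0.0581 = 0.198.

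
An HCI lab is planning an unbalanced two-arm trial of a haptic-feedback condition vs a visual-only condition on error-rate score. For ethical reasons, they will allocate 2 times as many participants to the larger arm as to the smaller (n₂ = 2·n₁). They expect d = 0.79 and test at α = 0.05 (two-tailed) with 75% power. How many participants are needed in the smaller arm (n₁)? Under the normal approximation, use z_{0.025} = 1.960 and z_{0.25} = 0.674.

n₁ = 17

With allocation ratio k = n₂/n₁ = 2, Var(x̄₁−x̄₂) = σ²(1/n₁ + 1/(k·n₁)) = σ²·(k+1)/(k·n₁).
So n₁ = (1 + 1/k)·((z_{α/2} + z_β)/d)² = 1.500 × (2.634/0.79)².
n₁ = 1.500 × 11.12 = 16.7.
Round up: n₁ = 17, giving n₂ = 2 × 17 = 34.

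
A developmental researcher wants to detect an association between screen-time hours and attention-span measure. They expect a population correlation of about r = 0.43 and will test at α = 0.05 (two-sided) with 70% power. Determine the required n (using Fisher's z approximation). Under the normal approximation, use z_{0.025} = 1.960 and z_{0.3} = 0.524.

n = 33

Fisher's z: C = ½·ln((1+r)/(1−r)) = ½·ln(2.5088) = 0.4599.
n = ((z_{α/2} + z_β)/C)² + 3.
(1.960 + 0.524) / 0.4599 = 2.484 / 0.4599 = 5.401.
n = 5.401² + 3 = 29.17 + 3 = 32.2.
Round up.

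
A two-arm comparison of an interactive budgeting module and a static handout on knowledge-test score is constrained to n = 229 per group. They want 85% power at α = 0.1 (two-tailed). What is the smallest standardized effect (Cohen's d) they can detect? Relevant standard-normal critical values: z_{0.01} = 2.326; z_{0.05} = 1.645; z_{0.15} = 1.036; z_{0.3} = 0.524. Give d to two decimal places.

For two independent groups of n = 229 each: d_min = (z_{α/2} + z_β)·√(2/n).
z-sum = 1.645 + 1.036 = 2.681.
d_min = 2.681 × √(2/229) = 2.681 × 0.0935 = 0.251.

d_min ≈ 0.25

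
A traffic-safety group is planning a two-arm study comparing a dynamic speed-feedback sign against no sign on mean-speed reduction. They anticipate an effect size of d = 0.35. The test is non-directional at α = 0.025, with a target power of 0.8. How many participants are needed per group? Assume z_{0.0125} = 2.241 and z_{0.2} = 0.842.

For two independent groups with equal n: n = 2·((z_{α/2} + z_β) / d)².
z_{α/2} + z_β = 2.241 + 0.842 = 3.083.
n = 2 × (3.083 / 0.35)² = 2 × 8.809² = 2 × 77.59 = 155.2.
Round up to the next whole participant.

n = 156 per group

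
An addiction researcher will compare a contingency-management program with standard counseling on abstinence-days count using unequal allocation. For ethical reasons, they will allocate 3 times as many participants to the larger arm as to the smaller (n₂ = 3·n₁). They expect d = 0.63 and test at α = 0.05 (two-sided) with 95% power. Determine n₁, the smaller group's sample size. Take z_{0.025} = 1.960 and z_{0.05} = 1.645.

n₁ = 44

With allocation ratio k = n₂/n₁ = 3, Var(x̄₁−x̄₂) = σ²(1/n₁ + 1/(k·n₁)) = σ²·(k+1)/(k·n₁).
So n₁ = (1 + 1/k)·((z_{α/2} + z_β)/d)² = 1.333 × (3.605/0.63)².
n₁ = 1.333 × 32.74 = 43.7.
Round up: n₁ = 44, giving n₂ = 3 × 44 = 132.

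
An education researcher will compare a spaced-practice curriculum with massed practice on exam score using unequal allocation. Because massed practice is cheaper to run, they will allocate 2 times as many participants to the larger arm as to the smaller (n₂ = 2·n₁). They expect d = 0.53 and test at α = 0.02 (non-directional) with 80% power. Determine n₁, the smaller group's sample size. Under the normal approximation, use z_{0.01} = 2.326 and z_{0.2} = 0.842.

n₁ = 54

With allocation ratio k = n₂/n₁ = 2, Var(x̄₁−x̄₂) = σ²(1/n₁ + 1/(k·n₁)) = σ²·(k+1)/(k·n₁).
So n₁ = (1 + 1/k)·((z_{α/2} + z_β)/d)² = 1.500 × (3.168/0.53)².
n₁ = 1.500 × 35.73 = 53.6.
Round up: n₁ = 54, giving n₂ = 2 × 54 = 108.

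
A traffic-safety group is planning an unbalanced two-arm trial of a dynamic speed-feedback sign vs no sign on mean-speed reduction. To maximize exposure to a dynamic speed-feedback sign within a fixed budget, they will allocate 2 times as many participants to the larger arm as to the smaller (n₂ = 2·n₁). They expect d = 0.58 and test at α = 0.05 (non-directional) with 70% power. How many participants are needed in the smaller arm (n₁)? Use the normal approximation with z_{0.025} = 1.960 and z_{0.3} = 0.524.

n₁ = 28

With allocation ratio k = n₂/n₁ = 2, Var(x̄₁−x̄₂) = σ²(1/n₁ + 1/(k·n₁)) = σ²·(k+1)/(k·n₁).
So n₁ = (1 + 1/k)·((z_{α/2} + z_β)/d)² = 1.500 × (2.484/0.58)².
n₁ = 1.500 × 18.34 = 27.5.
Round up: n₁ = 28, giving n₂ = 2 × 28 = 56.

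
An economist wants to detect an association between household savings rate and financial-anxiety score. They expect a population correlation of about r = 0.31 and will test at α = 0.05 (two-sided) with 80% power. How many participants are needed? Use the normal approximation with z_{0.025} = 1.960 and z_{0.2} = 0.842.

Fisher's z: C = ½·ln((1+r)/(1−r)) = ½·ln(1.8986) = 0.3205.
n = ((z_{α/2} + z_β)/C)² + 3.
(1.960 + 0.842) / 0.3205 = 2.802 / 0.3205 = 8.743.
n = 8.743² + 3 = 76.43 + 3 = 79.4.
Round up.

n = 80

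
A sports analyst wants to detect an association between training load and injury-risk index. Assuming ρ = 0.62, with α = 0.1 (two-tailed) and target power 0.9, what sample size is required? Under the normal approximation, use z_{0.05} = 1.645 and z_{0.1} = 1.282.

n = 20

Fisher's z: C = ½·ln((1+r)/(1−r)) = ½·ln(4.2632) = 0.7250.
n = ((z_{α/2} + z_β)/C)² + 3.
(1.645 + 1.282) / 0.7250 = 2.927 / 0.7250 = 4.037.
n = 4.037² + 3 = 16.30 + 3 = 19.3.
Round up.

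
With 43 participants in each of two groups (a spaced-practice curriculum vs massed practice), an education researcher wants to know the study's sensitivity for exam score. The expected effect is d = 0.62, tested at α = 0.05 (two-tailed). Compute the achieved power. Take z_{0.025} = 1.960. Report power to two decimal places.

power ≈ 0.82

For two equal groups, power = Φ(d·√(n/2) − z_{α/2}).
d·√(n/2) = 0.62 × √(43/2) = 0.62 × 4.637 = 2.875.
z_β = 2.875 − 1.960 = 0.915.
Power = Φ(0.915) = 0.820.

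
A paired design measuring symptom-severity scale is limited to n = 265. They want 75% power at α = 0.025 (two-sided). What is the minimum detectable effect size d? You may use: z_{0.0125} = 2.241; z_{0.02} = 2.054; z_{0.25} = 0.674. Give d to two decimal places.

d_min ≈ 0.18

For a single sample (or paired design) of n = 265: d_min = (z_{α/2} + z_β)/√n.
z-sum = 2.241 + 0.674 = 2.915.
d_min = 2.915 / √265 = 2.915 / 16.279 = 0.179.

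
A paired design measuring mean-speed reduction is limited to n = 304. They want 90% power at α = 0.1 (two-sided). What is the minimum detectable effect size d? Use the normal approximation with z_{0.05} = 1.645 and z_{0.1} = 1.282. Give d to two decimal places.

d_min ≈ 0.17

For a single sample (or paired design) of n = 304: d_min = (z_{α/2} + z_β)/√n.
z-sum = 1.645 + 1.282 = 2.927.
d_min = 2.927 / √304 = 2.927 / 17.436 = 0.168.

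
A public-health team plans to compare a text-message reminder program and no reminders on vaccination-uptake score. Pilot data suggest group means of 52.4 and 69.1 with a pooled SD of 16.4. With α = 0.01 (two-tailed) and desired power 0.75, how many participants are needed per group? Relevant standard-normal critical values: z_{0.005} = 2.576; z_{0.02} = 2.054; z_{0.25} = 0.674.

n = 21 per group

Cohen's d = |M₁ − M₂| / SD_pooled = |52.4 − 69.1| / 16.4 = 16.7 / 16.4 = 1.018.
For two independent groups with equal n: n = 2·((z_{α/2} + z_β) / d)².
z_{α/2} + z_β = 2.576 + 0.674 = 3.250.
n = 2 × (3.250 / 1.018)² = 2 × 3.193² = 2 × 10.19 = 20.4.
Round up to the next whole participant.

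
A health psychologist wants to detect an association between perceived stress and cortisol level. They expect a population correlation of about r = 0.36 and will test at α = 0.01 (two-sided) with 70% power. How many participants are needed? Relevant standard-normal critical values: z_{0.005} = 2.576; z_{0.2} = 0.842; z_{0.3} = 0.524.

n = 71

Fisher's z: C = ½·ln((1+r)/(1−r)) = ½·ln(2.1250) = 0.3769.
n = ((z_{α/2} + z_β)/C)² + 3.
(2.576 + 0.524) / 0.3769 = 3.100 / 0.3769 = 8.225.
n = 8.225² + 3 = 67.65 + 3 = 70.7.
Round up.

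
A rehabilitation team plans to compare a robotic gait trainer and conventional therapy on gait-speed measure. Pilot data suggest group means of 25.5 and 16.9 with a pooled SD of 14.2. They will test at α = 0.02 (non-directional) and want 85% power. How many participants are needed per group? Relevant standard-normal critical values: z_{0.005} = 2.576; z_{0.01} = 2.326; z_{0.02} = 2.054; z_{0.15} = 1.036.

n = 62 per group

Cohen's d = |M₁ − M₂| / SD_pooled = |25.5 − 16.9| / 14.2 = 8.6 / 14.2 = 0.606.
For two independent groups with equal n: n = 2·((z_{α/2} + z_β) / d)².
z_{α/2} + z_β = 2.326 + 1.036 = 3.362.
n = 2 × (3.362 / 0.606)² = 2 × 5.548² = 2 × 30.78 = 61.6.
Round up to the next whole participant.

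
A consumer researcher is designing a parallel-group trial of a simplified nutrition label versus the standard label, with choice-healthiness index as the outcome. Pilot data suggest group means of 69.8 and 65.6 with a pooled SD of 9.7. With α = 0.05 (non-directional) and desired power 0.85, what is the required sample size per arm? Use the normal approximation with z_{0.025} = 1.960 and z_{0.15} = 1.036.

Cohen's d = |M₁ − M₂| / SD_pooled = |69.8 − 65.6| / 9.7 = 4.2 / 9.7 = 0.433.
For two independent groups with equal n: n = 2·((z_{α/2} + z_β) / d)².
z_{α/2} + z_β = 1.960 + 1.036 = 2.996.
n = 2 × (2.996 / 0.433)² = 2 × 6.919² = 2 × 47.87 = 95.7.
Round up to the next whole participant.

n = 96 per group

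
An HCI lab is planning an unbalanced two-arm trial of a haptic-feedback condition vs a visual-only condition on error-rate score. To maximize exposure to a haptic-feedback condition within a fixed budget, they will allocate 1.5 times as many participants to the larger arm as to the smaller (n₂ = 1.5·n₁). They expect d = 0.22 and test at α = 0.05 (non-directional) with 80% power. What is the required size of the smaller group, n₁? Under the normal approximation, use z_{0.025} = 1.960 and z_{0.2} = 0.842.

With allocation ratio k = n₂/n₁ = 1.5, Var(x̄₁−x̄₂) = σ²(1/n₁ + 1/(k·n₁)) = σ²·(k+1)/(k·n₁).
So n₁ = (1 + 1/k)·((z_{α/2} + z_β)/d)² = 1.667 × (2.802/0.22)².
n₁ = 1.667 × 162.21 = 270.4.
Round up: n₁ = 271, giving n₂ = ⌈1.5 × 271⌉ = ⌈406.5⌉ = 407.

n₁ = 271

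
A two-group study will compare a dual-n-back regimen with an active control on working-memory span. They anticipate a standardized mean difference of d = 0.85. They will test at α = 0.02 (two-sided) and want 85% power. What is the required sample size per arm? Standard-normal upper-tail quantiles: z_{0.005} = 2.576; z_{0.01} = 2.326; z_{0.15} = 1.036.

n = 32 per group

For two independent groups with equal n: n = 2·((z_{α/2} + z_β) / d)².
z_{α/2} + z_β = 2.326 + 1.036 = 3.362.
n = 2 × (3.362 / 0.85)² = 2 × 3.955² = 2 × 15.64 = 31.3.
Round up to the next whole participant.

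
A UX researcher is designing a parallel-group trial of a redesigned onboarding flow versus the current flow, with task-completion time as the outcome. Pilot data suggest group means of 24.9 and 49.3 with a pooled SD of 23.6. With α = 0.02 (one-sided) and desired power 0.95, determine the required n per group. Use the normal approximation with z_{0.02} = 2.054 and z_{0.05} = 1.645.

Cohen's d = |M₁ − M₂| / SD_pooled = |24.9 − 49.3| / 23.6 = 24.4 / 23.6 = 1.034.
For two independent groups with equal n: n = 2·((z_{α} + z_β) / d)².
z_{α} + z_β = 2.054 + 1.645 = 3.699.
n = 2 × (3.699 / 1.034)² = 2 × 3.577² = 2 × 12.80 = 25.6.
Round up to the next whole participant.

n = 26 per group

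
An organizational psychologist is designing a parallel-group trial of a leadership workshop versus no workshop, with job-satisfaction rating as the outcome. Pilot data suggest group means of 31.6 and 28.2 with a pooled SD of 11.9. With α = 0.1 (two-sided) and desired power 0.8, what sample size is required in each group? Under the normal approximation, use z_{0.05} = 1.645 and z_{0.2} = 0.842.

n = 152 per group

Cohen's d = |M₁ − M₂| / SD_pooled = |31.6 − 28.2| / 11.9 = 3.4 / 11.9 = 0.286.
For two independent groups with equal n: n = 2·((z_{α/2} + z_β) / d)².
z_{α/2} + z_β = 1.645 + 0.842 = 2.487.
n = 2 × (2.487 / 0.286)² = 2 × 8.696² = 2 × 75.62 = 151.2.
Round up to the next whole participant.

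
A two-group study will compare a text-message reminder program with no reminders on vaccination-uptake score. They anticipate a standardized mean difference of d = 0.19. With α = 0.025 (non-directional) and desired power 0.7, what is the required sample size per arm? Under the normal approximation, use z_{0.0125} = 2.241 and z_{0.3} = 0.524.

For two independent groups with equal n: n = 2·((z_{α/2} + z_β) / d)².
z_{α/2} + z_β = 2.241 + 0.524 = 2.765.
n = 2 × (2.765 / 0.19)² = 2 × 14.553² = 2 × 211.78 = 423.6.
Round up to the next whole participant.

n = 424 per group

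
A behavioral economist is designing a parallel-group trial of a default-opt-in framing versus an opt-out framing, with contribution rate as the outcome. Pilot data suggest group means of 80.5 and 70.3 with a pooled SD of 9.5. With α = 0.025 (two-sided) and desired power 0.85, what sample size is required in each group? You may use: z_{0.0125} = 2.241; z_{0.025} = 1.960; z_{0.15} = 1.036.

Cohen's d = |M₁ − M₂| / SD_pooled = |80.5 − 70.3| / 9.5 = 10.2 / 9.5 = 1.074.
For two independent groups with equal n: n = 2·((z_{α/2} + z_β) / d)².
z_{α/2} + z_β = 2.241 + 1.036 = 3.277.
n = 2 × (3.277 / 1.074)² = 2 × 3.051² = 2 × 9.31 = 18.6.
Round up to the next whole participant.

n = 19 per group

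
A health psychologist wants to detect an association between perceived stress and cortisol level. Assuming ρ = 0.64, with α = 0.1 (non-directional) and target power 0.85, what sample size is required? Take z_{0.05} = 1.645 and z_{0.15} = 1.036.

Fisher's z: C = ½·ln((1+r)/(1−r)) = ½·ln(4.5556) = 0.7582.
n = ((z_{α/2} + z_β)/C)² + 3.
(1.645 + 1.036) / 0.7582 = 2.681 / 0.7582 = 3.536.
n = 3.536² + 3 = 12.50 + 3 = 15.5.
Round up.

n = 16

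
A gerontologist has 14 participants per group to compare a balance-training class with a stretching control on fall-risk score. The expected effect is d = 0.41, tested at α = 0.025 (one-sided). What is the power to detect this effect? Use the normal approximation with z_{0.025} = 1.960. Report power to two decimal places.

For two equal groups, power = Φ(d·√(n/2) − z_{α}).
d·√(n/2) = 0.41 × √(14/2) = 0.41 × 2.646 = 1.085.
z_β = 1.085 − 1.960 = -0.875.
Power = Φ(-0.875) = 0.191.

power ≈ 0.19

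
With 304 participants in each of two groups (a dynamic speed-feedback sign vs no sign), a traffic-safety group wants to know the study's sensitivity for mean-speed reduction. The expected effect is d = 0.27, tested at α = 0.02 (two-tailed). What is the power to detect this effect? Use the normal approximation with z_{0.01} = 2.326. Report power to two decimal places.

power ≈ 0.84

For two equal groups, power = Φ(d·√(n/2) − z_{α/2}).
d·√(n/2) = 0.27 × √(304/2) = 0.27 × 12.329 = 3.329.
z_β = 3.329 − 2.326 = 1.003.
Power = Φ(1.003) = 0.842.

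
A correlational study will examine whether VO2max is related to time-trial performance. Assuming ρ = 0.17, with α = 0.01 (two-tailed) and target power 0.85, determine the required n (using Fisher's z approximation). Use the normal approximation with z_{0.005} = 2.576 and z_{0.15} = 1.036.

n = 446

Fisher's z: C = ½·ln((1+r)/(1−r)) = ½·ln(1.4096) = 0.1717.
n = ((z_{α/2} + z_β)/C)² + 3.
(2.576 + 1.036) / 0.1717 = 3.612 / 0.1717 = 21.037.
n = 21.037² + 3 = 442.54 + 3 = 445.5.
Round up.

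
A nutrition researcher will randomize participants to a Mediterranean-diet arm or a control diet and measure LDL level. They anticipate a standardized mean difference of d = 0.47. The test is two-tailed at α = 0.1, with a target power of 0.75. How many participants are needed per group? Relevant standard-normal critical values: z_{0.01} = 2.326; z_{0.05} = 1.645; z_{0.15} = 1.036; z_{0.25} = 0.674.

For two independent groups with equal n: n = 2·((z_{α/2} + z_β) / d)².
z_{α/2} + z_β = 1.645 + 0.674 = 2.319.
n = 2 × (2.319 / 0.47)² = 2 × 4.934² = 2 × 24.34 = 48.7.
Round up to the next whole participant.

n = 49 per group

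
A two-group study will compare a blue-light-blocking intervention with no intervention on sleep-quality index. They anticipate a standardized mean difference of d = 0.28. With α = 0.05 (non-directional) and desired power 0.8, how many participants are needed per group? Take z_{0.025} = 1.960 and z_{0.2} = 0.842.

For two independent groups with equal n: n = 2·((z_{α/2} + z_β) / d)².
z_{α/2} + z_β = 1.960 + 0.842 = 2.802.
n = 2 × (2.802 / 0.28)² = 2 × 10.007² = 2 × 100.14 = 200.3.
Round up to the next whole participant.

n = 201 per group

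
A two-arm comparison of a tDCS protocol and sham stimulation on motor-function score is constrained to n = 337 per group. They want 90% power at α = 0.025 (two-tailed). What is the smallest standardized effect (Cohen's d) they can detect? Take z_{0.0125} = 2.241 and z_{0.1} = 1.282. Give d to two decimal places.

d_min ≈ 0.27

For two independent groups of n = 337 each: d_min = (z_{α/2} + z_β)·√(2/n).
z-sum = 2.241 + 1.282 = 3.523.
d_min = 3.523 × √(2/337) = 3.523 × 0.0770 = 0.271.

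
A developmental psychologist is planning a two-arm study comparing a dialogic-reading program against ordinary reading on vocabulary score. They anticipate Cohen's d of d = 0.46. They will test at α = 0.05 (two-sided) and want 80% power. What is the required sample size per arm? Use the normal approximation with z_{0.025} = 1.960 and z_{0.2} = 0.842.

For two independent groups with equal n: n = 2·((z_{α/2} + z_β) / d)².
z_{α/2} + z_β = 1.960 + 0.842 = 2.802.
n = 2 × (2.802 / 0.46)² = 2 × 6.091² = 2 × 37.10 = 74.2.
Round up to the next whole participant.

n = 75 per group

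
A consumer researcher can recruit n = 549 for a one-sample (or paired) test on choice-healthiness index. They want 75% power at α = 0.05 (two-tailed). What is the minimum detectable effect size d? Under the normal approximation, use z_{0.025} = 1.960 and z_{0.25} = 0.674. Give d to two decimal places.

d_min ≈ 0.11

For a single sample (or paired design) of n = 549: d_min = (z_{α/2} + z_β)/√n.
z-sum = 1.960 + 0.674 = 2.634.
d_min = 2.634 / √549 = 2.634 / 23.431 = 0.112.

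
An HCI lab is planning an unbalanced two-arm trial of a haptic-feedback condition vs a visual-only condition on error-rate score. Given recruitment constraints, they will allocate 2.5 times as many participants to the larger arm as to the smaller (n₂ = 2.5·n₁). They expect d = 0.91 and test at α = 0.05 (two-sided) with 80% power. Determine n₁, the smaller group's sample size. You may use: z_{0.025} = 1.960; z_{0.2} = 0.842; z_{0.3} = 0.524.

n₁ = 14

With allocation ratio k = n₂/n₁ = 2.5, Var(x̄₁−x̄₂) = σ²(1/n₁ + 1/(k·n₁)) = σ²·(k+1)/(k·n₁).
So n₁ = (1 + 1/k)·((z_{α/2} + z_β)/d)² = 1.400 × (2.802/0.91)².
n₁ = 1.400 × 9.48 = 13.3.
Round up: n₁ = 14, giving n₂ = 2.5 × 14 = 35.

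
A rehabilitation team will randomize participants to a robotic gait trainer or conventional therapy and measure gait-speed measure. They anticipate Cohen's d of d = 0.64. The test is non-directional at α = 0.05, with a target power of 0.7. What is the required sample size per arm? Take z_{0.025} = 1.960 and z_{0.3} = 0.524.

For two independent groups with equal n: n = 2·((z_{α/2} + z_β) / d)².
z_{α/2} + z_β = 1.960 + 0.524 = 2.484.
n = 2 × (2.484 / 0.64)² = 2 × 3.881² = 2 × 15.06 = 30.1.
Round up to the next whole participant.

n = 31 per group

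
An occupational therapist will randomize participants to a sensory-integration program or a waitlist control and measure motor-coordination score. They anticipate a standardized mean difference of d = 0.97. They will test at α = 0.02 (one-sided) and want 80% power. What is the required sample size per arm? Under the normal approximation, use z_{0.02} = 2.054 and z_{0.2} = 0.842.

For two independent groups with equal n: n = 2·((z_{α} + z_β) / d)².
z_{α} + z_β = 2.054 + 0.842 = 2.896.
n = 2 × (2.896 / 0.97)² = 2 × 2.986² = 2 × 8.91 = 17.8.
Round up to the next whole participant.

n = 18 per group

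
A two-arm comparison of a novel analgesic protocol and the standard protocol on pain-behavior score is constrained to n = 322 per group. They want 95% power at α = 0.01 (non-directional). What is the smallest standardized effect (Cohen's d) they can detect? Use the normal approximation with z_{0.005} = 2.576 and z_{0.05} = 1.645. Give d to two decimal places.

d_min ≈ 0.33

For two independent groups of n = 322 each: d_min = (z_{α/2} + z_β)·√(2/n).
z-sum = 2.576 + 1.645 = 4.221.
d_min = 4.221 × √(2/322) = 4.221 × 0.0788 = 0.333.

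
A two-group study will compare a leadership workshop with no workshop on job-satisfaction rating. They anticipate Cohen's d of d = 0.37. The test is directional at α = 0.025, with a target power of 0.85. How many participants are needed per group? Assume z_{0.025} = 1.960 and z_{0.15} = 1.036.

n = 132 per group

For two independent groups with equal n: n = 2·((z_{α} + z_β) / d)².
z_{α} + z_β = 1.960 + 1.036 = 2.996.
n = 2 × (2.996 / 0.37)² = 2 × 8.097² = 2 × 65.57 = 131.1.
Round up to the next whole participant.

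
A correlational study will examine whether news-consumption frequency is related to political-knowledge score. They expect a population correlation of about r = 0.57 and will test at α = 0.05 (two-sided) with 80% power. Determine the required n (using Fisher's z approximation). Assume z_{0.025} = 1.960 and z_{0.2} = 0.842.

Fisher's z: C = ½·ln((1+r)/(1−r)) = ½·ln(3.6512) = 0.6475.
n = ((z_{α/2} + z_β)/C)² + 3.
(1.960 + 0.842) / 0.6475 = 2.802 / 0.6475 = 4.327.
n = 4.327² + 3 = 18.73 + 3 = 21.7.
Round up.

n = 22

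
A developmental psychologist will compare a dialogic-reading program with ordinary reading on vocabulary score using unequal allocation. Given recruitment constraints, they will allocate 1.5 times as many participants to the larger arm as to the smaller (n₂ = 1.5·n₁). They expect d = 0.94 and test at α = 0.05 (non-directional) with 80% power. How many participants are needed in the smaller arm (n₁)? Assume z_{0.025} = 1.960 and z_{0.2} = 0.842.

n₁ = 15

With allocation ratio k = n₂/n₁ = 1.5, Var(x̄₁−x̄₂) = σ²(1/n₁ + 1/(k·n₁)) = σ²·(k+1)/(k·n₁).
So n₁ = (1 + 1/k)·((z_{α/2} + z_β)/d)² = 1.667 × (2.802/0.94)².
n₁ = 1.667 × 8.89 = 14.8.
Round up: n₁ = 15, giving n₂ = ⌈1.5 × 15⌉ = ⌈22.5⌉ = 23.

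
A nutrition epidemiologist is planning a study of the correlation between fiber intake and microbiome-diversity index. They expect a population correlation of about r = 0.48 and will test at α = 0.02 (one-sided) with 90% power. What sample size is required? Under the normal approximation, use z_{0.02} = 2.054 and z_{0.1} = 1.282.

Fisher's z: C = ½·ln((1+r)/(1−r)) = ½·ln(2.8462) = 0.5230.
n = ((z_{α} + z_β)/C)² + 3.
(2.054 + 1.282) / 0.5230 = 3.336 / 0.5230 = 6.379.
n = 6.379² + 3 = 40.69 + 3 = 43.7.
Round up.

n = 44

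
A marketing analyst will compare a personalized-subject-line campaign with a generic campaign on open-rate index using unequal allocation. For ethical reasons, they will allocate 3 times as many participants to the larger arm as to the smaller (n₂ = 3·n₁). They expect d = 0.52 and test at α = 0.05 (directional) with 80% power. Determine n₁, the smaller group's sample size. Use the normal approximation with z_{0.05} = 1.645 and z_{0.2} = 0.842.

With allocation ratio k = n₂/n₁ = 3, Var(x̄₁−x̄₂) = σ²(1/n₁ + 1/(k·n₁)) = σ²·(k+1)/(k·n₁).
So n₁ = (1 + 1/k)·((z_{α} + z_β)/d)² = 1.333 × (2.487/0.52)².
n₁ = 1.333 × 22.87 = 30.5.
Round up: n₁ = 31, giving n₂ = 3 × 31 = 93.

n₁ = 31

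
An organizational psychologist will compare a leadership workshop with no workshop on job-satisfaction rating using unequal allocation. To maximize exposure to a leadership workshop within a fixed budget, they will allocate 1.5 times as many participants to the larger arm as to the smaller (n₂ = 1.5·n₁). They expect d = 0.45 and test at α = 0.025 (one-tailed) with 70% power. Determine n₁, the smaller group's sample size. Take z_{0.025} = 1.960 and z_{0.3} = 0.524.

With allocation ratio k = n₂/n₁ = 1.5, Var(x̄₁−x̄₂) = σ²(1/n₁ + 1/(k·n₁)) = σ²·(k+1)/(k·n₁).
So n₁ = (1 + 1/k)·((z_{α} + z_β)/d)² = 1.667 × (2.484/0.45)².
n₁ = 1.667 × 30.47 = 50.8.
Round up: n₁ = 51, giving n₂ = ⌈1.5 × 51⌉ = ⌈76.5⌉ = 77.

n₁ = 51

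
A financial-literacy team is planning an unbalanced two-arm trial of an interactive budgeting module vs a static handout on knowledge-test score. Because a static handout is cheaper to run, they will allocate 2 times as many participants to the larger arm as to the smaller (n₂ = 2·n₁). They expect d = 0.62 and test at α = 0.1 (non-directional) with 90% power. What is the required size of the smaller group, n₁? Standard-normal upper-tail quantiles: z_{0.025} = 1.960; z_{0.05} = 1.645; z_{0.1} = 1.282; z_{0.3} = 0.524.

n₁ = 34

With allocation ratio k = n₂/n₁ = 2, Var(x̄₁−x̄₂) = σ²(1/n₁ + 1/(k·n₁)) = σ²·(k+1)/(k·n₁).
So n₁ = (1 + 1/k)·((z_{α/2} + z_β)/d)² = 1.500 × (2.927/0.62)².
n₁ = 1.500 × 22.29 = 33.4.
Round up: n₁ = 34, giving n₂ = 2 × 34 = 68.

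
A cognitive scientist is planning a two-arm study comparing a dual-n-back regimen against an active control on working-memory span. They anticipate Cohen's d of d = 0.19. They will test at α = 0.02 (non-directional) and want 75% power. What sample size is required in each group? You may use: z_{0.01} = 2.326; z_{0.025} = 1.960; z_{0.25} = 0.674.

For two independent groups with equal n: n = 2·((z_{α/2} + z_β) / d)².
z_{α/2} + z_β = 2.326 + 0.674 = 3.000.
n = 2 × (3.000 / 0.19)² = 2 × 15.789² = 2 × 249.31 = 498.6.
Round up to the next whole participant.

n = 499 per group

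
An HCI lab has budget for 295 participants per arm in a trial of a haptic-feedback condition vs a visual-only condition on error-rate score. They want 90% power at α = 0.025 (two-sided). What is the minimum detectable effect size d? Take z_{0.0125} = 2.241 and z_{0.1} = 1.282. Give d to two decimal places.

d_min ≈ 0.29

For two independent groups of n = 295 each: d_min = (z_{α/2} + z_β)·√(2/n).
z-sum = 2.241 + 1.282 = 3.523.
d_min = 3.523 × √(2/295) = 3.523 × 0.0823 = 0.290.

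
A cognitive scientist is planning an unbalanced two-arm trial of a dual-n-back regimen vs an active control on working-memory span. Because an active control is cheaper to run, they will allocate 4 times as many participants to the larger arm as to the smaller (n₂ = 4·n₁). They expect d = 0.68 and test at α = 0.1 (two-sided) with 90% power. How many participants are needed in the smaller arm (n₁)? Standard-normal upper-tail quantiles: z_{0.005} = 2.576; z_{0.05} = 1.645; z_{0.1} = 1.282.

With allocation ratio k = n₂/n₁ = 4, Var(x̄₁−x̄₂) = σ²(1/n₁ + 1/(k·n₁)) = σ²·(k+1)/(k·n₁).
So n₁ = (1 + 1/k)·((z_{α/2} + z_β)/d)² = 1.250 × (2.927/0.68)².
n₁ = 1.250 × 18.53 = 23.2.
Round up: n₁ = 24, giving n₂ = 4 × 24 = 96.

n₁ = 24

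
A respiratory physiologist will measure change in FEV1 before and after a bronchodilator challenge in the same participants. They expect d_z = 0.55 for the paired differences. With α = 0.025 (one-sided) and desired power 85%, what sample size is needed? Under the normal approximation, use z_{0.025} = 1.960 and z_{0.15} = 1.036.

For a paired (one-sample on differences) test: n = ((z_{α} + z_β) / d)².
z_{α} + z_β = 1.960 + 1.036 = 2.996.
n = (2.996 / 0.55)² = 5.447² = 29.67.
Round up.

n = 30 pairs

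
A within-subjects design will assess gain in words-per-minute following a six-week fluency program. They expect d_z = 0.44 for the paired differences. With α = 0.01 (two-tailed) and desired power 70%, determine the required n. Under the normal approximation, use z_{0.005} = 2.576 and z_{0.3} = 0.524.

n = 50 pairs

For a paired (one-sample on differences) test: n = ((z_{α/2} + z_β) / d)².
z_{α/2} + z_β = 2.576 + 0.524 = 3.100.
n = (3.100 / 0.44)² = 7.045² = 49.64.
Round up.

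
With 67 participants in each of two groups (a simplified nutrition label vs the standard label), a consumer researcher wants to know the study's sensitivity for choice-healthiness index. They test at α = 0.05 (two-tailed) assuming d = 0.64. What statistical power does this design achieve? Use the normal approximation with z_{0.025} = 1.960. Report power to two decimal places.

power ≈ 0.96

For two equal groups, power = Φ(d·√(n/2) − z_{α/2}).
d·√(n/2) = 0.64 × √(67/2) = 0.64 × 5.788 = 3.704.
z_β = 3.704 − 1.960 = 1.744.
Power = Φ(1.744) = 0.959.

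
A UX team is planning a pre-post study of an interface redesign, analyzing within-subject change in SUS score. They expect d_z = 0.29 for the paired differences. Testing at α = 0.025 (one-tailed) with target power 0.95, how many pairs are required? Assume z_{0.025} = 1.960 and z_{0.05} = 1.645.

For a paired (one-sample on differences) test: n = ((z_{α} + z_β) / d)².
z_{α} + z_β = 1.960 + 1.645 = 3.605.
n = (3.605 / 0.29)² = 12.431² = 154.53.
Round up.

n = 155 pairs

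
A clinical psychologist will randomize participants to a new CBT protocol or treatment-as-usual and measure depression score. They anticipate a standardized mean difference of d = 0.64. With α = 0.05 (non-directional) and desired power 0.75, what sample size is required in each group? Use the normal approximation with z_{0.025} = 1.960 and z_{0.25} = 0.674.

n = 34 per group

For two independent groups with equal n: n = 2·((z_{α/2} + z_β) / d)².
z_{α/2} + z_β = 1.960 + 0.674 = 2.634.
n = 2 × (2.634 / 0.64)² = 2 × 4.116² = 2 × 16.94 = 33.9.
Round up to the next whole participant.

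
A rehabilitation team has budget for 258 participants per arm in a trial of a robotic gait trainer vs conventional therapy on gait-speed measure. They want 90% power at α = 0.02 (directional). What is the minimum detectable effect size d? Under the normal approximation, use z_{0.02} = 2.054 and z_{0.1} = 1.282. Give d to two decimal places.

For two independent groups of n = 258 each: d_min = (z_{α} + z_β)·√(2/n).
z-sum = 2.054 + 1.282 = 3.336.
d_min = 3.336 × √(2/258) = 3.336 × 0.0880 = 0.294.

d_min ≈ 0.29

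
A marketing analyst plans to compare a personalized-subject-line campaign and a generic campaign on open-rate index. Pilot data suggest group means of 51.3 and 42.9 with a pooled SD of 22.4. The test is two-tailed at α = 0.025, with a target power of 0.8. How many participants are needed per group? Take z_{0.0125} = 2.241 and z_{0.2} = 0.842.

n = 136 per group

Cohen's d = |M₁ − M₂| / SD_pooled = |51.3 − 42.9| / 22.4 = 8.4 / 22.4 = 0.375.
For two independent groups with equal n: n = 2·((z_{α/2} + z_β) / d)².
z_{α/2} + z_β = 2.241 + 0.842 = 3.083.
n = 2 × (3.083 / 0.375)² = 2 × 8.221² = 2 × 67.59 = 135.2.
Round up to the next whole participant.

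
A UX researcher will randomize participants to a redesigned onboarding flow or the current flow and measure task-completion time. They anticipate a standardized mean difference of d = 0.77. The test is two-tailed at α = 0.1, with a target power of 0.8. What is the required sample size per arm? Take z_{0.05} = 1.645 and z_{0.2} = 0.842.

For two independent groups with equal n: n = 2·((z_{α/2} + z_β) / d)².
z_{α/2} + z_β = 1.645 + 0.842 = 2.487.
n = 2 × (2.487 / 0.77)² = 2 × 3.230² = 2 × 10.43 = 20.9.
Round up to the next whole participant.

n = 21 per group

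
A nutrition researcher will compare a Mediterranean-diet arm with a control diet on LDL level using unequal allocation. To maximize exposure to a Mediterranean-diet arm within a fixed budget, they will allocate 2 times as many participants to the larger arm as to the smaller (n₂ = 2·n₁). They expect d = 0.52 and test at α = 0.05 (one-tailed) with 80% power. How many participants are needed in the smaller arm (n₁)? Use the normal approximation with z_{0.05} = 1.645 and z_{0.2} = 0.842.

With allocation ratio k = n₂/n₁ = 2, Var(x̄₁−x̄₂) = σ²(1/n₁ + 1/(k·n₁)) = σ²·(k+1)/(k·n₁).
So n₁ = (1 + 1/k)·((z_{α} + z_β)/d)² = 1.500 × (2.487/0.52)².
n₁ = 1.500 × 22.87 = 34.3.
Round up: n₁ = 35, giving n₂ = 2 × 35 = 70.

n₁ = 35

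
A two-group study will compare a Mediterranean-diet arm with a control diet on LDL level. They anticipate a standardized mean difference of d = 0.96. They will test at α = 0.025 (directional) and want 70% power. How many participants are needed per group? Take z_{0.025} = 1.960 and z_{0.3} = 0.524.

n = 14 per group

For two independent groups with equal n: n = 2·((z_{α} + z_β) / d)².
z_{α} + z_β = 1.960 + 0.524 = 2.484.
n = 2 × (2.484 / 0.96)² = 2 × 2.587² = 2 × 6.70 = 13.4.
Round up to the next whole participant.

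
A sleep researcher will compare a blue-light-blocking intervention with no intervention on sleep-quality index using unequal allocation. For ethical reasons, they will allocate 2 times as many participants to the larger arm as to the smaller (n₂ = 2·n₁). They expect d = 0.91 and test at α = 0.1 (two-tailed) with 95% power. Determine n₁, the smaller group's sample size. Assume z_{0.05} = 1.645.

With allocation ratio k = n₂/n₁ = 2, Var(x̄₁−x̄₂) = σ²(1/n₁ + 1/(k·n₁)) = σ²·(k+1)/(k·n₁).
So n₁ = (1 + 1/k)·((z_{α/2} + z_β)/d)² = 1.500 × (3.290/0.91)².
n₁ = 1.500 × 13.07 = 19.6.
Round up: n₁ = 20, giving n₂ = 2 × 20 = 40.

n₁ = 20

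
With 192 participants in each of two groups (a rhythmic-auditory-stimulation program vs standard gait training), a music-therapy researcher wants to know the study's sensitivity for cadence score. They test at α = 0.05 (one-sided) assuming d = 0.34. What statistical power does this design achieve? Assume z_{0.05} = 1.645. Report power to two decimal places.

For two equal groups, power = Φ(d·√(n/2) − z_{α}).
d·√(n/2) = 0.34 × √(192/2) = 0.34 × 9.798 = 3.331.
z_β = 3.331 − 1.645 = 1.686.
Power = Φ(1.686) = 0.954.

power ≈ 0.95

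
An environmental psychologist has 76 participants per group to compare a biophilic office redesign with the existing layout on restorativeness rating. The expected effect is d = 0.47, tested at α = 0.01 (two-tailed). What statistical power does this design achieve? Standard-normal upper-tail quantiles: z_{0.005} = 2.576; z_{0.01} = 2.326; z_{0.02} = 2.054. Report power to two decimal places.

power ≈ 0.63

For two equal groups, power = Φ(d·√(n/2) − z_{α/2}).
d·√(n/2) = 0.47 × √(76/2) = 0.47 × 6.164 = 2.897.
z_β = 2.897 − 2.576 = 0.321.
Power = Φ(0.321) = 0.626.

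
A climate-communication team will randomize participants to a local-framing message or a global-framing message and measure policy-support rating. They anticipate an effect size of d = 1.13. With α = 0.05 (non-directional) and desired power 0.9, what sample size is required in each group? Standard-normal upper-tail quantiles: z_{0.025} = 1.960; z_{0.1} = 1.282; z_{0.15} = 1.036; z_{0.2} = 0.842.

For two independent groups with equal n: n = 2·((z_{α/2} + z_β) / d)².
z_{α/2} + z_β = 1.960 + 1.282 = 3.242.
n = 2 × (3.242 / 1.13)² = 2 × 2.869² = 2 × 8.23 = 16.5.
Round up to the next whole participant.

n = 17 per group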